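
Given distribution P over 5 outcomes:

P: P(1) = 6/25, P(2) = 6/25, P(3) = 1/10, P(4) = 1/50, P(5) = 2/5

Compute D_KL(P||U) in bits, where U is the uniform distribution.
0.3598 bits

U(i) = 1/5 for all i

D_KL(P||U) = Σ P(x) log₂(P(x) / (1/5))
           = Σ P(x) log₂(P(x)) + log₂(5)
           = log₂(5) - H(P)

H(P) = -Σ P(x) log₂(P(x)):
  -P(1)·log₂(P(1)) = -(6/25)·log₂(6/25) = 0.49413
  -P(2)·log₂(P(2)) = -(6/25)·log₂(6/25) = 0.49413
  -P(3)·log₂(P(3)) = -(1/10)·log₂(1/10) = 0.33219
  -P(4)·log₂(P(4)) = -(1/50)·log₂(1/50) = 0.11288
  -P(5)·log₂(P(5)) = -(2/5)·log₂(2/5) = 0.52877
H(P) = 0.49413 + 0.49413 + 0.33219 + 0.11288 + 0.52877 = 1.96210 bits

log₂(5) = 2.32193 bits

D_KL(P||U) = 2.32193 - 1.96210 = 0.35983 ≈ 0.3598 bits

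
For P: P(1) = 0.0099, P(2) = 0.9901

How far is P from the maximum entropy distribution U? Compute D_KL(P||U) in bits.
0.9199 bits

U(i) = 1/2 for all i

D_KL(P||U) = Σ P(x) log₂(P(x) / (1/2))
           = Σ P(x) log₂(P(x)) + log₂(2)
           = log₂(2) - H(P)

H(P) = -Σ P(x) log₂(P(x)):
  -P(1)·log₂(P(1)) = -(0.0099)·log₂(0.0099) = 0.06592
  -P(2)·log₂(P(2)) = -(0.9901)·log₂(0.9901) = 0.01421
H(P) = 0.06592 + 0.01421 = 0.08013 bits

log₂(2) = 1.00000 bits

D_KL(P||U) = 1.00000 - 0.08013 = 0.91987 ≈ 0.9199 bits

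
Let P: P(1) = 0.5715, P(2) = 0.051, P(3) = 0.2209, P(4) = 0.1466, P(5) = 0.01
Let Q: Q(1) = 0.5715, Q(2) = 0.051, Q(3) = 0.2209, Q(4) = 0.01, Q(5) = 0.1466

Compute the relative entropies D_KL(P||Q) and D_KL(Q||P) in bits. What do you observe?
D_KL(P||Q) = 0.5292 bits, D_KL(Q||P) = 0.5292 bits. The two directions give the same value here, because Q is a self-inverse relabeling of P; in general KL divergence is asymmetric.

D_KL(P||Q) = Σ P(x) log₂(P(x)/Q(x))

Computing term by term:
  P(1)·log₂(P(1)/Q(1)) = 0.5715·log₂(0.5715/0.5715) = 0.00000
  P(2)·log₂(P(2)/Q(2)) = 0.051·log₂(0.051/0.051) = 0.00000
  P(3)·log₂(P(3)/Q(3)) = 0.2209·log₂(0.2209/0.2209) = 0.00000
  P(4)·log₂(P(4)/Q(4)) = 0.1466·log₂(0.1466/0.01) = 0.56790
  P(5)·log₂(P(5)/Q(5)) = 0.01·log₂(0.01/0.1466) = -0.03874

D_KL(P||Q) = 0.00000 + 0.00000 + 0.00000 + 0.56790 - 0.03874 = 0.52916 ≈ 0.5292 bits

D_KL(Q||P) = Σ Q(x) log₂(Q(x)/P(x))

Computing term by term:
  Q(1)·log₂(Q(1)/P(1)) = 0.5715·log₂(0.5715/0.5715) = 0.00000
  Q(2)·log₂(Q(2)/P(2)) = 0.051·log₂(0.051/0.051) = 0.00000
  Q(3)·log₂(Q(3)/P(3)) = 0.2209·log₂(0.2209/0.2209) = 0.00000
  Q(4)·log₂(Q(4)/P(4)) = 0.01·log₂(0.01/0.1466) = -0.03874
  Q(5)·log₂(Q(5)/P(5)) = 0.1466·log₂(0.1466/0.01) = 0.56790

D_KL(Q||P) = 0.00000 + 0.00000 + 0.00000 - 0.03874 + 0.56790 = 0.52916 ≈ 0.5292 bits

These ARE equal here. Q is P with outcomes relabeled (Q(4) = P(5), Q(5) = P(4)) by a relabeling that is its own inverse, so the two sums contain exactly the same terms in a different order. This is a special case — KL divergence is not symmetric in general: D_KL(P||Q) ≠ D_KL(Q||P) for most P, Q.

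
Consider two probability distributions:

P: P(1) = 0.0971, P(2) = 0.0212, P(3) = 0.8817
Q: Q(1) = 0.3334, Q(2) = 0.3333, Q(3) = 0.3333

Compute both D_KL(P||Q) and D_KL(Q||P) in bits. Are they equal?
D_KL(P||Q) = 0.9804 bits, D_KL(Q||P) = 1.4503 bits. No, they are not equal.

D_KL(P||Q) = Σ P(x) log₂(P(x)/Q(x))

Computing term by term:
  P(1)·log₂(P(1)/Q(1)) = 0.0971·log₂(0.0971/0.3334) = -0.17281
  P(2)·log₂(P(2)/Q(2)) = 0.0212·log₂(0.0212/0.3333) = -0.08426
  P(3)·log₂(P(3)/Q(3)) = 0.8817·log₂(0.8817/0.3333) = 1.23744

D_KL(P||Q) = -0.17281 - 0.08426 + 1.23744 = 0.98037 ≈ 0.9804 bits

D_KL(Q||P) = Σ Q(x) log₂(Q(x)/P(x))

Computing term by term:
  Q(1)·log₂(Q(1)/P(1)) = 0.3334·log₂(0.3334/0.0971) = 0.59336
  Q(2)·log₂(Q(2)/P(2)) = 0.3333·log₂(0.3333/0.0212) = 1.32476
  Q(3)·log₂(Q(3)/P(3)) = 0.3333·log₂(0.3333/0.8817) = -0.46778

D_KL(Q||P) = 0.59336 + 1.32476 - 0.46778 = 1.45034 ≈ 1.4503 bits

These are NOT equal (difference: 0.4699 bits). KL divergence is asymmetric: D_KL(P||Q) ≠ D_KL(Q||P) in general.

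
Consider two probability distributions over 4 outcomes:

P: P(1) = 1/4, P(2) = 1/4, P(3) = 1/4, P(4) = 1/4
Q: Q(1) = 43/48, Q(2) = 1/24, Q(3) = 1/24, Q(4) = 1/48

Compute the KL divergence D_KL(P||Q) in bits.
1.7284 bits

D_KL(P||Q) = Σ P(x) log₂(P(x)/Q(x))

Computing term by term:
  P(1)·log₂(P(1)/Q(1)) = (1/4)·log₂((1/4)/(43/48)) = -0.46033
  P(2)·log₂(P(2)/Q(2)) = (1/4)·log₂((1/4)/(1/24)) = 0.64624
  P(3)·log₂(P(3)/Q(3)) = (1/4)·log₂((1/4)/(1/24)) = 0.64624
  P(4)·log₂(P(4)/Q(4)) = (1/4)·log₂((1/4)/(1/48)) = 0.89624

D_KL(P||Q) = -0.46033 + 0.64624 + 0.64624 + 0.89624 = 1.72839 ≈ 1.7284 bits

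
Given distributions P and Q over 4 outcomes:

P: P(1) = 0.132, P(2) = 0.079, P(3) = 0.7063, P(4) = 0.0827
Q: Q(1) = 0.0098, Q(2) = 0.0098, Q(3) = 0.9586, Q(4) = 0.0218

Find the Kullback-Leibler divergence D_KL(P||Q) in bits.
0.5809 bits

D_KL(P||Q) = Σ P(x) log₂(P(x)/Q(x))

Computing term by term:
  P(1)·log₂(P(1)/Q(1)) = 0.132·log₂(0.132/0.0098) = 0.49521
  P(2)·log₂(P(2)/Q(2)) = 0.079·log₂(0.079/0.0098) = 0.23787
  P(3)·log₂(P(3)/Q(3)) = 0.7063·log₂(0.7063/0.9586) = -0.31123
  P(4)·log₂(P(4)/Q(4)) = 0.0827·log₂(0.0827/0.0218) = 0.15908

D_KL(P||Q) = 0.49521 + 0.23787 - 0.31123 + 0.15908 = 0.58093 ≈ 0.5809 bits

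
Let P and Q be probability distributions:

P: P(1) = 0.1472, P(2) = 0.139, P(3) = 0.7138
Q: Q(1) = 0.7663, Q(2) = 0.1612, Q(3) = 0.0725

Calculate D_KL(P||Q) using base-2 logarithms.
1.9751 bits

D_KL(P||Q) = Σ P(x) log₂(P(x)/Q(x))

Computing term by term:
  P(1)·log₂(P(1)/Q(1)) = 0.1472·log₂(0.1472/0.7663) = -0.35036
  P(2)·log₂(P(2)/Q(2)) = 0.139·log₂(0.139/0.1612) = -0.02971
  P(3)·log₂(P(3)/Q(3)) = 0.7138·log₂(0.7138/0.0725) = 2.35516

D_KL(P||Q) = -0.35036 - 0.02971 + 2.35516 = 1.97509 ≈ 1.9751 bits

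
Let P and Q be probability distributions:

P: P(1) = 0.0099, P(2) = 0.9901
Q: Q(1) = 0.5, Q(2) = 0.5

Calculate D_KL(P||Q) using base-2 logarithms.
0.9199 bits

D_KL(P||Q) = Σ P(x) log₂(P(x)/Q(x))

Computing term by term:
  P(1)·log₂(P(1)/Q(1)) = 0.0099·log₂(0.0099/0.5) = -0.05602
  P(2)·log₂(P(2)/Q(2)) = 0.9901·log₂(0.9901/0.5) = 0.97589

D_KL(P||Q) = -0.05602 + 0.97589 = 0.91987 ≈ 0.9199 bits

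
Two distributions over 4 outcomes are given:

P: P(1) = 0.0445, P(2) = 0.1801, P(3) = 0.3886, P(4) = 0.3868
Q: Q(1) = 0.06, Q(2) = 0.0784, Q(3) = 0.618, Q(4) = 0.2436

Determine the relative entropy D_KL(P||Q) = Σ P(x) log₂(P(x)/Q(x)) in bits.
0.1948 bits

D_KL(P||Q) = Σ P(x) log₂(P(x)/Q(x))

Computing term by term:
  P(1)·log₂(P(1)/Q(1)) = 0.0445·log₂(0.0445/0.06) = -0.01919
  P(2)·log₂(P(2)/Q(2)) = 0.1801·log₂(0.1801/0.0784) = 0.21610
  P(3)·log₂(P(3)/Q(3)) = 0.3886·log₂(0.3886/0.618) = -0.26010
  P(4)·log₂(P(4)/Q(4)) = 0.3868·log₂(0.3868/0.2436) = 0.25802

D_KL(P||Q) = -0.01919 + 0.21610 - 0.26010 + 0.25802 = 0.19483 ≈ 0.1948 bits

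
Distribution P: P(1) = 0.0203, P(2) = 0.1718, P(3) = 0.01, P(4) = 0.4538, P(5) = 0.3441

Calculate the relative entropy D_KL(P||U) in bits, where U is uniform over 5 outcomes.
0.6579 bits

U(i) = 1/5 for all i

D_KL(P||U) = Σ P(x) log₂(P(x) / (1/5))
           = Σ P(x) log₂(P(x)) + log₂(5)
           = log₂(5) - H(P)

H(P) = -Σ P(x) log₂(P(x)):
  -P(1)·log₂(P(1)) = -(0.0203)·log₂(0.0203) = 0.11413
  -P(2)·log₂(P(2)) = -(0.1718)·log₂(0.1718) = 0.43658
  -P(3)·log₂(P(3)) = -(0.01)·log₂(0.01) = 0.06644
  -P(4)·log₂(P(4)) = -(0.4538)·log₂(0.4538) = 0.51727
  -P(5)·log₂(P(5)) = -(0.3441)·log₂(0.3441) = 0.52960
H(P) = 0.11413 + 0.43658 + 0.06644 + 0.51727 + 0.52960 = 1.66402 bits

log₂(5) = 2.32193 bits

D_KL(P||U) = 2.32193 - 1.66402 = 0.65791 ≈ 0.6579 bits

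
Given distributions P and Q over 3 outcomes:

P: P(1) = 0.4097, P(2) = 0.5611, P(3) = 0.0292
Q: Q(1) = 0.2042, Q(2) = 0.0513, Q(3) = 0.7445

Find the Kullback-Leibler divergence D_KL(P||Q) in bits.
2.2116 bits

D_KL(P||Q) = Σ P(x) log₂(P(x)/Q(x))

Computing term by term:
  P(1)·log₂(P(1)/Q(1)) = 0.4097·log₂(0.4097/0.2042) = 0.41158
  P(2)·log₂(P(2)/Q(2)) = 0.5611·log₂(0.5611/0.0513) = 1.93648
  P(3)·log₂(P(3)/Q(3)) = 0.0292·log₂(0.0292/0.7445) = -0.13643

D_KL(P||Q) = 0.41158 + 1.93648 - 0.13643 = 2.21163 ≈ 2.2116 bits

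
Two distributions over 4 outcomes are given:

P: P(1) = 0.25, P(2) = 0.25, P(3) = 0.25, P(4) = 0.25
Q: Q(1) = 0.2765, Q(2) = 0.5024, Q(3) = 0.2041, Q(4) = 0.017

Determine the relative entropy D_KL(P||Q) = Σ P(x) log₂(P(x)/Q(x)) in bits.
0.7547 bits

D_KL(P||Q) = Σ P(x) log₂(P(x)/Q(x))

Computing term by term:
  P(1)·log₂(P(1)/Q(1)) = 0.25·log₂(0.25/0.2765) = -0.03634
  P(2)·log₂(P(2)/Q(2)) = 0.25·log₂(0.25/0.5024) = -0.25173
  P(3)·log₂(P(3)/Q(3)) = 0.25·log₂(0.25/0.2041) = 0.07316
  P(4)·log₂(P(4)/Q(4)) = 0.25·log₂(0.25/0.017) = 0.96958

D_KL(P||Q) = -0.03634 - 0.25173 + 0.07316 + 0.96958 = 0.75467 ≈ 0.7547 bits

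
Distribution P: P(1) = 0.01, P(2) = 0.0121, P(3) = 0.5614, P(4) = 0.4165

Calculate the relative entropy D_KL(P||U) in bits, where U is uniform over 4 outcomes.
0.8626 bits

U(i) = 1/4 for all i

D_KL(P||U) = Σ P(x) log₂(P(x) / (1/4))
           = Σ P(x) log₂(P(x)) + log₂(4)
           = log₂(4) - H(P)

H(P) = -Σ P(x) log₂(P(x)):
  -P(1)·log₂(P(1)) = -(0.01)·log₂(0.01) = 0.06644
  -P(2)·log₂(P(2)) = -(0.0121)·log₂(0.0121) = 0.07706
  -P(3)·log₂(P(3)) = -(0.5614)·log₂(0.5614) = 0.46759
  -P(4)·log₂(P(4)) = -(0.4165)·log₂(0.4165) = 0.52629
H(P) = 0.06644 + 0.07706 + 0.46759 + 0.52629 = 1.13738 bits

log₂(4) = 2.00000 bits

D_KL(P||U) = 2.00000 - 1.13738 = 0.86262 ≈ 0.8626 bits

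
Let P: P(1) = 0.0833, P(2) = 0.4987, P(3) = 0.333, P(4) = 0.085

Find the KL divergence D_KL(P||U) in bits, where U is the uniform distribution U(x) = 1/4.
0.3702 bits

U(i) = 1/4 for all i

D_KL(P||U) = Σ P(x) log₂(P(x) / (1/4))
           = Σ P(x) log₂(P(x)) + log₂(4)
           = log₂(4) - H(P)

H(P) = -Σ P(x) log₂(P(x)):
  -P(1)·log₂(P(1)) = -(0.0833)·log₂(0.0833) = 0.29868
  -P(2)·log₂(P(2)) = -(0.4987)·log₂(0.4987) = 0.50057
  -P(3)·log₂(P(3)) = -(0.333)·log₂(0.333) = 0.52827
  -P(4)·log₂(P(4)) = -(0.085)·log₂(0.085) = 0.30229
H(P) = 0.29868 + 0.50057 + 0.52827 + 0.30229 = 1.62981 bits

log₂(4) = 2.00000 bits

D_KL(P||U) = 2.00000 - 1.62981 = 0.37019 ≈ 0.3702 bits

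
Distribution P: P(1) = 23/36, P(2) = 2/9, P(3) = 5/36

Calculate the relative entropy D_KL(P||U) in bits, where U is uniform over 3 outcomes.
0.2942 bits

U(i) = 1/3 for all i

D_KL(P||U) = Σ P(x) log₂(P(x) / (1/3))
           = Σ P(x) log₂(P(x)) + log₂(3)
           = log₂(3) - H(P)

H(P) = -Σ P(x) log₂(P(x)):
  -P(1)·log₂(P(1)) = -(23/36)·log₂(23/36) = 0.41295
  -P(2)·log₂(P(2)) = -(2/9)·log₂(2/9) = 0.48221
  -P(3)·log₂(P(3)) = -(5/36)·log₂(5/36) = 0.39556
H(P) = 0.41295 + 0.48221 + 0.39556 = 1.29072 bits

log₂(3) = 1.58496 bits

D_KL(P||U) = 1.58496 - 1.29072 = 0.29424 ≈ 0.2942 bits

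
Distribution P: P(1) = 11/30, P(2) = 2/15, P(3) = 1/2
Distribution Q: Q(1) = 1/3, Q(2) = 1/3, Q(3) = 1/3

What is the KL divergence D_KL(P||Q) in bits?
0.1666 bits

D_KL(P||Q) = Σ P(x) log₂(P(x)/Q(x))

Computing term by term:
  P(1)·log₂(P(1)/Q(1)) = (11/30)·log₂((11/30)/(1/3)) = 0.05042
  P(2)·log₂(P(2)/Q(2)) = (2/15)·log₂((2/15)/(1/3)) = -0.17626
  P(3)·log₂(P(3)/Q(3)) = (1/2)·log₂((1/2)/(1/3)) = 0.29248

D_KL(P||Q) = 0.05042 - 0.17626 + 0.29248 = 0.16664 ≈ 0.1666 bits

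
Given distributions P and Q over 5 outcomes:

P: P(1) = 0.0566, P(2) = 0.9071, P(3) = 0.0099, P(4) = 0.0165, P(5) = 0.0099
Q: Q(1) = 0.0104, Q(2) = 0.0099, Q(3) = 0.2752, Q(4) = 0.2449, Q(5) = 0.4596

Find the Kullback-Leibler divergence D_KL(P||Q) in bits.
5.8840 bits

D_KL(P||Q) = Σ P(x) log₂(P(x)/Q(x))

Computing term by term:
  P(1)·log₂(P(1)/Q(1)) = 0.0566·log₂(0.0566/0.0104) = 0.13834
  P(2)·log₂(P(2)/Q(2)) = 0.9071·log₂(0.9071/0.0099) = 5.91220
  P(3)·log₂(P(3)/Q(3)) = 0.0099·log₂(0.0099/0.2752) = -0.04749
  P(4)·log₂(P(4)/Q(4)) = 0.0165·log₂(0.0165/0.2449) = -0.06421
  P(5)·log₂(P(5)/Q(5)) = 0.0099·log₂(0.0099/0.4596) = -0.05481

D_KL(P||Q) = 0.13834 + 5.91220 - 0.04749 - 0.06421 - 0.05481 = 5.88403 ≈ 5.8840 bits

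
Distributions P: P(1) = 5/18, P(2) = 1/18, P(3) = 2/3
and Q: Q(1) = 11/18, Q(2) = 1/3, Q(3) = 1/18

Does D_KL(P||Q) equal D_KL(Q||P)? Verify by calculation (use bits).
D_KL(P||Q) = 1.9304 bits, D_KL(Q||P) = 1.3576 bits. No — D_KL(P||Q) ≠ D_KL(Q||P) for this pair.

D_KL(P||Q) = Σ P(x) log₂(P(x)/Q(x))

Computing term by term:
  P(1)·log₂(P(1)/Q(1)) = (5/18)·log₂((5/18)/(11/18)) = -0.31597
  P(2)·log₂(P(2)/Q(2)) = (1/18)·log₂((1/18)/(1/3)) = -0.14361
  P(3)·log₂(P(3)/Q(3)) = (2/3)·log₂((2/3)/(1/18)) = 2.38998

D_KL(P||Q) = -0.31597 - 0.14361 + 2.38998 = 1.93040 ≈ 1.9304 bits

D_KL(Q||P) = Σ Q(x) log₂(Q(x)/P(x))

Computing term by term:
  Q(1)·log₂(Q(1)/P(1)) = (11/18)·log₂((11/18)/(5/18)) = 0.69514
  Q(2)·log₂(Q(2)/P(2)) = (1/3)·log₂((1/3)/(1/18)) = 0.86165
  Q(3)·log₂(Q(3)/P(3)) = (1/18)·log₂((1/18)/(2/3)) = -0.19916

D_KL(Q||P) = 0.69514 + 0.86165 - 0.19916 = 1.35763 ≈ 1.3576 bits

These are NOT equal (difference: 0.5728 bits). KL divergence is asymmetric: D_KL(P||Q) ≠ D_KL(Q||P) in general.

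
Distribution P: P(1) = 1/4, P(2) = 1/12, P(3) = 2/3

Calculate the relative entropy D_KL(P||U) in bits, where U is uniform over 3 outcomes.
0.3962 bits

U(i) = 1/3 for all i

D_KL(P||U) = Σ P(x) log₂(P(x) / (1/3))
           = Σ P(x) log₂(P(x)) + log₂(3)
           = log₂(3) - H(P)

H(P) = -Σ P(x) log₂(P(x)):
  -P(1)·log₂(P(1)) = -(1/4)·log₂(1/4) = 0.50000
  -P(2)·log₂(P(2)) = -(1/12)·log₂(1/12) = 0.29875
  -P(3)·log₂(P(3)) = -(2/3)·log₂(2/3) = 0.38998
H(P) = 0.50000 + 0.29875 + 0.38998 = 1.18873 bits

log₂(3) = 1.58496 bits

D_KL(P||U) = 1.58496 - 1.18873 = 0.39623 ≈ 0.3962 bits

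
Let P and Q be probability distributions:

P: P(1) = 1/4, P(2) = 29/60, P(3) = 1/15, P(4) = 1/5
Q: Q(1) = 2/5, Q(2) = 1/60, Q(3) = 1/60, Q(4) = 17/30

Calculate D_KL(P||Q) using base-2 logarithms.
2.0113 bits

D_KL(P||Q) = Σ P(x) log₂(P(x)/Q(x))

Computing term by term:
  P(1)·log₂(P(1)/Q(1)) = (1/4)·log₂((1/4)/(2/5)) = -0.16952
  P(2)·log₂(P(2)/Q(2)) = (29/60)·log₂((29/60)/(1/60)) = 2.34802
  P(3)·log₂(P(3)/Q(3)) = (1/15)·log₂((1/15)/(1/60)) = 0.13333
  P(4)·log₂(P(4)/Q(4)) = (1/5)·log₂((1/5)/(17/30)) = -0.30050

D_KL(P||Q) = -0.16952 + 2.34802 + 0.13333 - 0.30050 = 2.01133 ≈ 2.0113 bits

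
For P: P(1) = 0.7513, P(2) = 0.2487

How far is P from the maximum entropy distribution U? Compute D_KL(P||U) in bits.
0.1908 bits

U(i) = 1/2 for all i

D_KL(P||U) = Σ P(x) log₂(P(x) / (1/2))
           = Σ P(x) log₂(P(x)) + log₂(2)
           = log₂(2) - H(P)

H(P) = -Σ P(x) log₂(P(x)):
  -P(1)·log₂(P(1)) = -(0.7513)·log₂(0.7513) = 0.30994
  -P(2)·log₂(P(2)) = -(0.2487)·log₂(0.2487) = 0.49927
H(P) = 0.30994 + 0.49927 = 0.80921 bits

log₂(2) = 1.00000 bits

D_KL(P||U) = 1.00000 - 0.80921 = 0.19079 ≈ 0.1908 bits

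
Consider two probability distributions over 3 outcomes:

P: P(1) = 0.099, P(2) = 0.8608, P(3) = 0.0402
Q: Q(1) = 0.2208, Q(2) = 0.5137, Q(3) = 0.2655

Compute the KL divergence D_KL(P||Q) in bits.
0.4170 bits

D_KL(P||Q) = Σ P(x) log₂(P(x)/Q(x))

Computing term by term:
  P(1)·log₂(P(1)/Q(1)) = 0.099·log₂(0.099/0.2208) = -0.11457
  P(2)·log₂(P(2)/Q(2)) = 0.8608·log₂(0.8608/0.5137) = 0.64108
  P(3)·log₂(P(3)/Q(3)) = 0.0402·log₂(0.0402/0.2655) = -0.10948

D_KL(P||Q) = -0.11457 + 0.64108 - 0.10948 = 0.41703 ≈ 0.4170 bits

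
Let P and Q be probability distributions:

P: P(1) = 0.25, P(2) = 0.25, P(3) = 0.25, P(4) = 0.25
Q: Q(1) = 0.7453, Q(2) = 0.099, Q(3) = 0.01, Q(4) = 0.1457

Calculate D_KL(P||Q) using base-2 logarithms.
1.2958 bits

D_KL(P||Q) = Σ P(x) log₂(P(x)/Q(x))

Computing term by term:
  P(1)·log₂(P(1)/Q(1)) = 0.25·log₂(0.25/0.7453) = -0.39397
  P(2)·log₂(P(2)/Q(2)) = 0.25·log₂(0.25/0.099) = 0.33411
  P(3)·log₂(P(3)/Q(3)) = 0.25·log₂(0.25/0.01) = 1.16096
  P(4)·log₂(P(4)/Q(4)) = 0.25·log₂(0.25/0.1457) = 0.19473

D_KL(P||Q) = -0.39397 + 0.33411 + 1.16096 + 0.19473 = 1.29583 ≈ 1.2958 bits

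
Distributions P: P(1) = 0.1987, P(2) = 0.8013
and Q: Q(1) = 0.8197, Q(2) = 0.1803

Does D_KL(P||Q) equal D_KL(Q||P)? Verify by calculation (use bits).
D_KL(P||Q) = 1.3181 bits, D_KL(Q||P) = 1.2879 bits. No — D_KL(P||Q) ≠ D_KL(Q||P) for this pair.

D_KL(P||Q) = Σ P(x) log₂(P(x)/Q(x))

Computing term by term:
  P(1)·log₂(P(1)/Q(1)) = 0.1987·log₂(0.1987/0.8197) = -0.40624
  P(2)·log₂(P(2)/Q(2)) = 0.8013·log₂(0.8013/0.1803) = 1.72435

D_KL(P||Q) = -0.40624 + 1.72435 = 1.31811 ≈ 1.3181 bits

D_KL(Q||P) = Σ Q(x) log₂(Q(x)/P(x))

Computing term by term:
  Q(1)·log₂(Q(1)/P(1)) = 0.8197·log₂(0.8197/0.1987) = 1.67588
  Q(2)·log₂(Q(2)/P(2)) = 0.1803·log₂(0.1803/0.8013) = -0.38800

D_KL(Q||P) = 1.67588 - 0.38800 = 1.28788 ≈ 1.2879 bits

These are NOT equal (difference: 0.0302 bits). KL divergence is asymmetric: D_KL(P||Q) ≠ D_KL(Q||P) in general.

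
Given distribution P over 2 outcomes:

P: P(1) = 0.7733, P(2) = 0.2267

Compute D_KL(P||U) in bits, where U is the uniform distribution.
0.2278 bits

U(i) = 1/2 for all i

D_KL(P||U) = Σ P(x) log₂(P(x) / (1/2))
           = Σ P(x) log₂(P(x)) + log₂(2)
           = log₂(2) - H(P)

H(P) = -Σ P(x) log₂(P(x)):
  -P(1)·log₂(P(1)) = -(0.7733)·log₂(0.7733) = 0.28682
  -P(2)·log₂(P(2)) = -(0.2267)·log₂(0.2267) = 0.48540
H(P) = 0.28682 + 0.48540 = 0.77222 bits

log₂(2) = 1.00000 bits

D_KL(P||U) = 1.00000 - 0.77222 = 0.22778 ≈ 0.2278 bits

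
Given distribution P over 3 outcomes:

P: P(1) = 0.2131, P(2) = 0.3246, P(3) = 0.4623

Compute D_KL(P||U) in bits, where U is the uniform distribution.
0.0682 bits

U(i) = 1/3 for all i

D_KL(P||U) = Σ P(x) log₂(P(x) / (1/3))
           = Σ P(x) log₂(P(x)) + log₂(3)
           = log₂(3) - H(P)

H(P) = -Σ P(x) log₂(P(x)):
  -P(1)·log₂(P(1)) = -(0.2131)·log₂(0.2131) = 0.47530
  -P(2)·log₂(P(2)) = -(0.3246)·log₂(0.3246) = 0.52691
  -P(3)·log₂(P(3)) = -(0.4623)·log₂(0.4623) = 0.51459
H(P) = 0.47530 + 0.52691 + 0.51459 = 1.51680 bits

log₂(3) = 1.58496 bits

D_KL(P||U) = 1.58496 - 1.51680 = 0.06816 ≈ 0.0682 bits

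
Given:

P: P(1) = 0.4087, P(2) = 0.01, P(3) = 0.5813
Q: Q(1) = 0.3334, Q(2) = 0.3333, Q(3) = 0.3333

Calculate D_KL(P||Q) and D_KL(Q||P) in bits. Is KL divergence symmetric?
D_KL(P||Q) = 0.5360 bits, D_KL(Q||P) = 1.3207 bits. No, KL divergence is not symmetric.

D_KL(P||Q) = Σ P(x) log₂(P(x)/Q(x))

Computing term by term:
  P(1)·log₂(P(1)/Q(1)) = 0.4087·log₂(0.4087/0.3334) = 0.12007
  P(2)·log₂(P(2)/Q(2)) = 0.01·log₂(0.01/0.3333) = -0.05059
  P(3)·log₂(P(3)/Q(3)) = 0.5813·log₂(0.5813/0.3333) = 0.46647

D_KL(P||Q) = 0.12007 - 0.05059 + 0.46647 = 0.53595 ≈ 0.5360 bits

D_KL(Q||P) = Σ Q(x) log₂(Q(x)/P(x))

Computing term by term:
  Q(1)·log₂(Q(1)/P(1)) = 0.3334·log₂(0.3334/0.4087) = -0.09795
  Q(2)·log₂(Q(2)/P(2)) = 0.3333·log₂(0.3333/0.01) = 1.68608
  Q(3)·log₂(Q(3)/P(3)) = 0.3333·log₂(0.3333/0.5813) = -0.26746

D_KL(Q||P) = -0.09795 + 1.68608 - 0.26746 = 1.32067 ≈ 1.3207 bits

These are NOT equal (difference: 0.7847 bits). KL divergence is asymmetric: D_KL(P||Q) ≠ D_KL(Q||P) in general.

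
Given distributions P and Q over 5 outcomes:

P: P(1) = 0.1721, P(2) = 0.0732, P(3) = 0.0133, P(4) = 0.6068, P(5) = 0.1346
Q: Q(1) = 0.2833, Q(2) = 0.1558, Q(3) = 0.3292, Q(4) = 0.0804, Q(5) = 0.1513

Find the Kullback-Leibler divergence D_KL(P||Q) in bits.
1.4816 bits

D_KL(P||Q) = Σ P(x) log₂(P(x)/Q(x))

Computing term by term:
  P(1)·log₂(P(1)/Q(1)) = 0.1721·log₂(0.1721/0.2833) = -0.12375
  P(2)·log₂(P(2)/Q(2)) = 0.0732·log₂(0.0732/0.1558) = -0.07977
  P(3)·log₂(P(3)/Q(3)) = 0.0133·log₂(0.0133/0.3292) = -0.06157
  P(4)·log₂(P(4)/Q(4)) = 0.6068·log₂(0.6068/0.0804) = 1.76940
  P(5)·log₂(P(5)/Q(5)) = 0.1346·log₂(0.1346/0.1513) = -0.02271

D_KL(P||Q) = -0.12375 - 0.07977 - 0.06157 + 1.76940 - 0.02271 = 1.48160 ≈ 1.4816 bits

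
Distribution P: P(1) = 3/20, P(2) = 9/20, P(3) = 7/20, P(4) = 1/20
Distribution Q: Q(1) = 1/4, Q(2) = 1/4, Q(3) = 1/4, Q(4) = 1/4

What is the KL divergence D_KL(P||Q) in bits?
0.3249 bits

D_KL(P||Q) = Σ P(x) log₂(P(x)/Q(x))

Computing term by term:
  P(1)·log₂(P(1)/Q(1)) = (3/20)·log₂((3/20)/(1/4)) = -0.11054
  P(2)·log₂(P(2)/Q(2)) = (9/20)·log₂((9/20)/(1/4)) = 0.38160
  P(3)·log₂(P(3)/Q(3)) = (7/20)·log₂((7/20)/(1/4)) = 0.16990
  P(4)·log₂(P(4)/Q(4)) = (1/20)·log₂((1/20)/(1/4)) = -0.11610

D_KL(P||Q) = -0.11054 + 0.38160 + 0.16990 - 0.11610 = 0.32486 ≈ 0.3249 bits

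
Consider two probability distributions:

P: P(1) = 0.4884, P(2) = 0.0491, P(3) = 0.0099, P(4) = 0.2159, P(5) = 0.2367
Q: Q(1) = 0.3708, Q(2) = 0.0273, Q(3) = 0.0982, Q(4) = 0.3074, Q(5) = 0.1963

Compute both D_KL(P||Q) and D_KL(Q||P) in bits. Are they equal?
D_KL(P||Q) = 0.1568 bits, D_KL(Q||P) = 0.2583 bits. No, they are not equal.

D_KL(P||Q) = Σ P(x) log₂(P(x)/Q(x))

Computing term by term:
  P(1)·log₂(P(1)/Q(1)) = 0.4884·log₂(0.4884/0.3708) = 0.19410
  P(2)·log₂(P(2)/Q(2)) = 0.0491·log₂(0.0491/0.0273) = 0.04158
  P(3)·log₂(P(3)/Q(3)) = 0.0099·log₂(0.0099/0.0982) = -0.03277
  P(4)·log₂(P(4)/Q(4)) = 0.2159·log₂(0.2159/0.3074) = -0.11006
  P(5)·log₂(P(5)/Q(5)) = 0.2367·log₂(0.2367/0.1963) = 0.06391

D_KL(P||Q) = 0.19410 + 0.04158 - 0.03277 - 0.11006 + 0.06391 = 0.15676 ≈ 0.1568 bits

D_KL(Q||P) = Σ Q(x) log₂(Q(x)/P(x))

Computing term by term:
  Q(1)·log₂(Q(1)/P(1)) = 0.3708·log₂(0.3708/0.4884) = -0.14736
  Q(2)·log₂(Q(2)/P(2)) = 0.0273·log₂(0.0273/0.0491) = -0.02312
  Q(3)·log₂(Q(3)/P(3)) = 0.0982·log₂(0.0982/0.0099) = 0.32506
  Q(4)·log₂(Q(4)/P(4)) = 0.3074·log₂(0.3074/0.2159) = 0.15670
  Q(5)·log₂(Q(5)/P(5)) = 0.1963·log₂(0.1963/0.2367) = -0.05300

D_KL(Q||P) = -0.14736 - 0.02312 + 0.32506 + 0.15670 - 0.05300 = 0.25828 ≈ 0.2583 bits

These are NOT equal (difference: 0.1015 bits). KL divergence is asymmetric: D_KL(P||Q) ≠ D_KL(Q||P) in general.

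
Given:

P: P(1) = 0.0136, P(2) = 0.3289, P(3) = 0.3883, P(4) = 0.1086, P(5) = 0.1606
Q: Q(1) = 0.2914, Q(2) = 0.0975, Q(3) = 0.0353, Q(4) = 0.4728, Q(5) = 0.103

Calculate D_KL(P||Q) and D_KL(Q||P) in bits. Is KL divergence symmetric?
D_KL(P||Q) = 1.7326 bits, D_KL(Q||P) = 1.9326 bits. No, KL divergence is not symmetric.

D_KL(P||Q) = Σ P(x) log₂(P(x)/Q(x))

Computing term by term:
  P(1)·log₂(P(1)/Q(1)) = 0.0136·log₂(0.0136/0.2914) = -0.06013
  P(2)·log₂(P(2)/Q(2)) = 0.3289·log₂(0.3289/0.0975) = 0.57695
  P(3)·log₂(P(3)/Q(3)) = 0.3883·log₂(0.3883/0.0353) = 1.34330
  P(4)·log₂(P(4)/Q(4)) = 0.1086·log₂(0.1086/0.4728) = -0.23047
  P(5)·log₂(P(5)/Q(5)) = 0.1606·log₂(0.1606/0.103) = 0.10292

D_KL(P||Q) = -0.06013 + 0.57695 + 1.34330 - 0.23047 + 0.10292 = 1.73257 ≈ 1.7326 bits

D_KL(Q||P) = Σ Q(x) log₂(Q(x)/P(x))

Computing term by term:
  Q(1)·log₂(Q(1)/P(1)) = 0.2914·log₂(0.2914/0.0136) = 1.28837
  Q(2)·log₂(Q(2)/P(2)) = 0.0975·log₂(0.0975/0.3289) = -0.17103
  Q(3)·log₂(Q(3)/P(3)) = 0.0353·log₂(0.0353/0.3883) = -0.12212
  Q(4)·log₂(Q(4)/P(4)) = 0.4728·log₂(0.4728/0.1086) = 1.00338
  Q(5)·log₂(Q(5)/P(5)) = 0.103·log₂(0.103/0.1606) = -0.06601

D_KL(Q||P) = 1.28837 - 0.17103 - 0.12212 + 1.00338 - 0.06601 = 1.93259 ≈ 1.9326 bits

These are NOT equal (difference: 0.2000 bits). KL divergence is asymmetric: D_KL(P||Q) ≠ D_KL(Q||P) in general.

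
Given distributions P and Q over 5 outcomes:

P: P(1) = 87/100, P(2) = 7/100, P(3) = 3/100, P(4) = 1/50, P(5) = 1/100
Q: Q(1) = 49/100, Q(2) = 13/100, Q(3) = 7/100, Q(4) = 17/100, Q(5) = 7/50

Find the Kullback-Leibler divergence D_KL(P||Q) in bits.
0.5216 bits

D_KL(P||Q) = Σ P(x) log₂(P(x)/Q(x))

Computing term by term:
  P(1)·log₂(P(1)/Q(1)) = (87/100)·log₂((87/100)/(49/100)) = 0.72056
  P(2)·log₂(P(2)/Q(2)) = (7/100)·log₂((7/100)/(13/100)) = -0.06252
  P(3)·log₂(P(3)/Q(3)) = (3/100)·log₂((3/100)/(7/100)) = -0.03667
  P(4)·log₂(P(4)/Q(4)) = (1/50)·log₂((1/50)/(17/100)) = -0.06175
  P(5)·log₂(P(5)/Q(5)) = (1/100)·log₂((1/100)/(7/50)) = -0.03807

D_KL(P||Q) = 0.72056 - 0.06252 - 0.03667 - 0.06175 - 0.03807 = 0.52155 ≈ 0.5216 bits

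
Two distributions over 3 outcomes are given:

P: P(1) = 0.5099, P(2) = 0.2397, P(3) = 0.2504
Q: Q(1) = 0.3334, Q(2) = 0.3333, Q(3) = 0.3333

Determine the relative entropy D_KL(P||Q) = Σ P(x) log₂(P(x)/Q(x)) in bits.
0.0952 bits

D_KL(P||Q) = Σ P(x) log₂(P(x)/Q(x))

Computing term by term:
  P(1)·log₂(P(1)/Q(1)) = 0.5099·log₂(0.5099/0.3334) = 0.31255
  P(2)·log₂(P(2)/Q(2)) = 0.2397·log₂(0.2397/0.3333) = -0.11400
  P(3)·log₂(P(3)/Q(3)) = 0.2504·log₂(0.2504/0.3333) = -0.10331

D_KL(P||Q) = 0.31255 - 0.11400 - 0.10331 = 0.09524 ≈ 0.0952 bits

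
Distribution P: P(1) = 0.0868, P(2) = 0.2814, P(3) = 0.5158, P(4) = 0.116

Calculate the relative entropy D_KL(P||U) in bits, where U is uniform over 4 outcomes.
0.3260 bits

U(i) = 1/4 for all i

D_KL(P||U) = Σ P(x) log₂(P(x) / (1/4))
           = Σ P(x) log₂(P(x)) + log₂(4)
           = log₂(4) - H(P)

H(P) = -Σ P(x) log₂(P(x)):
  -P(1)·log₂(P(1)) = -(0.0868)·log₂(0.0868) = 0.30607
  -P(2)·log₂(P(2)) = -(0.2814)·log₂(0.2814) = 0.51477
  -P(3)·log₂(P(3)) = -(0.5158)·log₂(0.5158) = 0.49265
  -P(4)·log₂(P(4)) = -(0.116)·log₂(0.116) = 0.36051
H(P) = 0.30607 + 0.51477 + 0.49265 + 0.36051 = 1.67400 bits

log₂(4) = 2.00000 bits

D_KL(P||U) = 2.00000 - 1.67400 = 0.32600 ≈ 0.3260 bits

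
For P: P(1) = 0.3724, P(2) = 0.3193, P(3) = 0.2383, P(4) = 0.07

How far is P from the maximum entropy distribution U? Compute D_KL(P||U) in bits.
0.1818 bits

U(i) = 1/4 for all i

D_KL(P||U) = Σ P(x) log₂(P(x) / (1/4))
           = Σ P(x) log₂(P(x)) + log₂(4)
           = log₂(4) - H(P)

H(P) = -Σ P(x) log₂(P(x)):
  -P(1)·log₂(P(1)) = -(0.3724)·log₂(0.3724) = 0.53070
  -P(2)·log₂(P(2)) = -(0.3193)·log₂(0.3193) = 0.52589
  -P(3)·log₂(P(3)) = -(0.2383)·log₂(0.2383) = 0.49308
  -P(4)·log₂(P(4)) = -(0.07)·log₂(0.07) = 0.26856
H(P) = 0.53070 + 0.52589 + 0.49308 + 0.26856 = 1.81823 bits

log₂(4) = 2.00000 bits

D_KL(P||U) = 2.00000 - 1.81823 = 0.18177 ≈ 0.1818 bits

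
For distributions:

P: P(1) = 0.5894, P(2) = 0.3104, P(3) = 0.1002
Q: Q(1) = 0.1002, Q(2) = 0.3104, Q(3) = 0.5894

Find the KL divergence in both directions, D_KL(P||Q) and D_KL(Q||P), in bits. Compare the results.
D_KL(P||Q) = 1.2506 bits, D_KL(Q||P) = 1.2506 bits. The two directions give exactly the same value for this pair.

D_KL(P||Q) = Σ P(x) log₂(P(x)/Q(x))

Computing term by term:
  P(1)·log₂(P(1)/Q(1)) = 0.5894·log₂(0.5894/0.1002) = 1.50672
  P(2)·log₂(P(2)/Q(2)) = 0.3104·log₂(0.3104/0.3104) = 0.00000
  P(3)·log₂(P(3)/Q(3)) = 0.1002·log₂(0.1002/0.5894) = -0.25615

D_KL(P||Q) = 1.50672 + 0.00000 - 0.25615 = 1.25057 ≈ 1.2506 bits

D_KL(Q||P) = Σ Q(x) log₂(Q(x)/P(x))

Computing term by term:
  Q(1)·log₂(Q(1)/P(1)) = 0.1002·log₂(0.1002/0.5894) = -0.25615
  Q(2)·log₂(Q(2)/P(2)) = 0.3104·log₂(0.3104/0.3104) = 0.00000
  Q(3)·log₂(Q(3)/P(3)) = 0.5894·log₂(0.5894/0.1002) = 1.50672

D_KL(Q||P) = -0.25615 + 0.00000 + 1.50672 = 1.25057 ≈ 1.2506 bits

These ARE equal here. Q is P with outcomes relabeled (Q(1) = P(3), Q(3) = P(1)) by a relabeling that is its own inverse, so the two sums contain exactly the same terms in a different order. This is a special case — KL divergence is not symmetric in general: D_KL(P||Q) ≠ D_KL(Q||P) for most P, Q.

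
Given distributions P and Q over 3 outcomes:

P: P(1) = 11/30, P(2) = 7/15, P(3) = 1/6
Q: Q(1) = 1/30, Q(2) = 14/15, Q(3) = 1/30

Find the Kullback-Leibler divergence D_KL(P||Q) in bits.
1.1888 bits

D_KL(P||Q) = Σ P(x) log₂(P(x)/Q(x))

Computing term by term:
  P(1)·log₂(P(1)/Q(1)) = (11/30)·log₂((11/30)/(1/30)) = 1.26846
  P(2)·log₂(P(2)/Q(2)) = (7/15)·log₂((7/15)/(14/15)) = -0.46667
  P(3)·log₂(P(3)/Q(3)) = (1/6)·log₂((1/6)/(1/30)) = 0.38699

D_KL(P||Q) = 1.26846 - 0.46667 + 0.38699 = 1.18878 ≈ 1.1888 bits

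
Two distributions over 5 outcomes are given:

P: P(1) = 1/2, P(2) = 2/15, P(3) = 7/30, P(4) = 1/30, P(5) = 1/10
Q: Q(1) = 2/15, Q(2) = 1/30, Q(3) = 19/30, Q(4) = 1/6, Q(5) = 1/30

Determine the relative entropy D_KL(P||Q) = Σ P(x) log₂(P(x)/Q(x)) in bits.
0.9651 bits

D_KL(P||Q) = Σ P(x) log₂(P(x)/Q(x))

Computing term by term:
  P(1)·log₂(P(1)/Q(1)) = (1/2)·log₂((1/2)/(2/15)) = 0.95345
  P(2)·log₂(P(2)/Q(2)) = (2/15)·log₂((2/15)/(1/30)) = 0.26667
  P(3)·log₂(P(3)/Q(3)) = (7/30)·log₂((7/30)/(19/30)) = -0.33613
  P(4)·log₂(P(4)/Q(4)) = (1/30)·log₂((1/30)/(1/6)) = -0.07740
  P(5)·log₂(P(5)/Q(5)) = (1/10)·log₂((1/10)/(1/30)) = 0.15850

D_KL(P||Q) = 0.95345 + 0.26667 - 0.33613 - 0.07740 + 0.15850 = 0.96509 ≈ 0.9651 bits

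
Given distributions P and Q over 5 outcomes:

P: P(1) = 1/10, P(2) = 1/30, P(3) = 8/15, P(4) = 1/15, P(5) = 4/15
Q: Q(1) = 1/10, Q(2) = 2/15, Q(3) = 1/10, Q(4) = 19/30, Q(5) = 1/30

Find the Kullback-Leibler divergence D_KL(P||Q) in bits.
1.8048 bits

D_KL(P||Q) = Σ P(x) log₂(P(x)/Q(x))

Computing term by term:
  P(1)·log₂(P(1)/Q(1)) = (1/10)·log₂((1/10)/(1/10)) = 0.00000
  P(2)·log₂(P(2)/Q(2)) = (1/30)·log₂((1/30)/(2/15)) = -0.06667
  P(3)·log₂(P(3)/Q(3)) = (8/15)·log₂((8/15)/(1/10)) = 1.28802
  P(4)·log₂(P(4)/Q(4)) = (1/15)·log₂((1/15)/(19/30)) = -0.21653
  P(5)·log₂(P(5)/Q(5)) = (4/15)·log₂((4/15)/(1/30)) = 0.80000

D_KL(P||Q) = 0.00000 - 0.06667 + 1.28802 - 0.21653 + 0.80000 = 1.80482 ≈ 1.8048 bits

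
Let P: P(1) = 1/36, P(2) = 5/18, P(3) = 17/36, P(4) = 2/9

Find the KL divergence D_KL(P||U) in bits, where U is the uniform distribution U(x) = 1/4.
0.3497 bits

U(i) = 1/4 for all i

D_KL(P||U) = Σ P(x) log₂(P(x) / (1/4))
           = Σ P(x) log₂(P(x)) + log₂(4)
           = log₂(4) - H(P)

H(P) = -Σ P(x) log₂(P(x)):
  -P(1)·log₂(P(1)) = -(1/36)·log₂(1/36) = 0.14361
  -P(2)·log₂(P(2)) = -(5/18)·log₂(5/18) = 0.51333
  -P(3)·log₂(P(3)) = -(17/36)·log₂(17/36) = 0.51116
  -P(4)·log₂(P(4)) = -(2/9)·log₂(2/9) = 0.48221
H(P) = 0.14361 + 0.51333 + 0.51116 + 0.48221 = 1.65031 bits

log₂(4) = 2.00000 bits

D_KL(P||U) = 2.00000 - 1.65031 = 0.34969 ≈ 0.3497 bits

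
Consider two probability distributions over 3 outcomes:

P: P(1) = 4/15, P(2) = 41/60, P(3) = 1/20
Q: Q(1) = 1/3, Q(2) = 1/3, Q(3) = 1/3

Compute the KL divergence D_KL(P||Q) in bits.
0.4850 bits

D_KL(P||Q) = Σ P(x) log₂(P(x)/Q(x))

Computing term by term:
  P(1)·log₂(P(1)/Q(1)) = (4/15)·log₂((4/15)/(1/3)) = -0.08585
  P(2)·log₂(P(2)/Q(2)) = (41/60)·log₂((41/60)/(1/3)) = 0.70768
  P(3)·log₂(P(3)/Q(3)) = (1/20)·log₂((1/20)/(1/3)) = -0.13685

D_KL(P||Q) = -0.08585 + 0.70768 - 0.13685 = 0.48498 ≈ 0.4850 bits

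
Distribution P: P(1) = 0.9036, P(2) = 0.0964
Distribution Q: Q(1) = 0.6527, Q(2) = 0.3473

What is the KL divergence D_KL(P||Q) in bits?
0.2458 bits

D_KL(P||Q) = Σ P(x) log₂(P(x)/Q(x))

Computing term by term:
  P(1)·log₂(P(1)/Q(1)) = 0.9036·log₂(0.9036/0.6527) = 0.42403
  P(2)·log₂(P(2)/Q(2)) = 0.0964·log₂(0.0964/0.3473) = -0.17825

D_KL(P||Q) = 0.42403 - 0.17825 = 0.24578 ≈ 0.2458 bits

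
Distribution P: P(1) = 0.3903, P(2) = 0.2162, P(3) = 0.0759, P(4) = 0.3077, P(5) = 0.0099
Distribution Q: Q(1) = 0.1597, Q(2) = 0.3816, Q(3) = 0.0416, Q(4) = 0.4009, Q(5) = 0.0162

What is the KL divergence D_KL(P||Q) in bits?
0.2673 bits

D_KL(P||Q) = Σ P(x) log₂(P(x)/Q(x))

Computing term by term:
  P(1)·log₂(P(1)/Q(1)) = 0.3903·log₂(0.3903/0.1597) = 0.50318
  P(2)·log₂(P(2)/Q(2)) = 0.2162·log₂(0.2162/0.3816) = -0.17722
  P(3)·log₂(P(3)/Q(3)) = 0.0759·log₂(0.0759/0.0416) = 0.06584
  P(4)·log₂(P(4)/Q(4)) = 0.3077·log₂(0.3077/0.4009) = -0.11745
  P(5)·log₂(P(5)/Q(5)) = 0.0099·log₂(0.0099/0.0162) = -0.00703

D_KL(P||Q) = 0.50318 - 0.17722 + 0.06584 - 0.11745 - 0.00703 = 0.26732 ≈ 0.2673 bits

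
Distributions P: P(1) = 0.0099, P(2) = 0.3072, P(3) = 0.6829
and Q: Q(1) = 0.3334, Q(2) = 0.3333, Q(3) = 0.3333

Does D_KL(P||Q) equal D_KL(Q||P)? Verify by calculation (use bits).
D_KL(P||Q) = 0.6203 bits, D_KL(Q||P) = 1.3859 bits. No — D_KL(P||Q) ≠ D_KL(Q||P) for this pair.

D_KL(P||Q) = Σ P(x) log₂(P(x)/Q(x))

Computing term by term:
  P(1)·log₂(P(1)/Q(1)) = 0.0099·log₂(0.0099/0.3334) = -0.05023
  P(2)·log₂(P(2)/Q(2)) = 0.3072·log₂(0.3072/0.3333) = -0.03614
  P(3)·log₂(P(3)/Q(3)) = 0.6829·log₂(0.6829/0.3333) = 0.70670

D_KL(P||Q) = -0.05023 - 0.03614 + 0.70670 = 0.62033 ≈ 0.6203 bits

D_KL(Q||P) = Σ Q(x) log₂(Q(x)/P(x))

Computing term by term:
  Q(1)·log₂(Q(1)/P(1)) = 0.3334·log₂(0.3334/0.0099) = 1.69157
  Q(2)·log₂(Q(2)/P(2)) = 0.3333·log₂(0.3333/0.3072) = 0.03921
  Q(3)·log₂(Q(3)/P(3)) = 0.3333·log₂(0.3333/0.6829) = -0.34492

D_KL(Q||P) = 1.69157 + 0.03921 - 0.34492 = 1.38586 ≈ 1.3859 bits

These are NOT equal (difference: 0.7656 bits). KL divergence is asymmetric: D_KL(P||Q) ≠ D_KL(Q||P) in general.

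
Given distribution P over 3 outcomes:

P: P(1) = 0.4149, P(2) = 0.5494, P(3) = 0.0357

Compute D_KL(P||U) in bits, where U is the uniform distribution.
0.4120 bits

U(i) = 1/3 for all i

D_KL(P||U) = Σ P(x) log₂(P(x) / (1/3))
           = Σ P(x) log₂(P(x)) + log₂(3)
           = log₂(3) - H(P)

H(P) = -Σ P(x) log₂(P(x)):
  -P(1)·log₂(P(1)) = -(0.4149)·log₂(0.4149) = 0.52658
  -P(2)·log₂(P(2)) = -(0.5494)·log₂(0.5494) = 0.47472
  -P(3)·log₂(P(3)) = -(0.0357)·log₂(0.0357) = 0.17164
H(P) = 0.52658 + 0.47472 + 0.17164 = 1.17294 bits

log₂(3) = 1.58496 bits

D_KL(P||U) = 1.58496 - 1.17294 = 0.41202 ≈ 0.4120 bits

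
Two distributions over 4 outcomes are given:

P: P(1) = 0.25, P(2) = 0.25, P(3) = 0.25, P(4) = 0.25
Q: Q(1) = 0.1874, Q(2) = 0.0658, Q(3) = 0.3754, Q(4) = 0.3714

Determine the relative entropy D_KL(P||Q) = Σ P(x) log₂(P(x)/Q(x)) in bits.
0.2960 bits

D_KL(P||Q) = Σ P(x) log₂(P(x)/Q(x))

Computing term by term:
  P(1)·log₂(P(1)/Q(1)) = 0.25·log₂(0.25/0.1874) = 0.10395
  P(2)·log₂(P(2)/Q(2)) = 0.25·log₂(0.25/0.0658) = 0.48144
  P(3)·log₂(P(3)/Q(3)) = 0.25·log₂(0.25/0.3754) = -0.14663
  P(4)·log₂(P(4)/Q(4)) = 0.25·log₂(0.25/0.3714) = -0.14276

D_KL(P||Q) = 0.10395 + 0.48144 - 0.14663 - 0.14276 = 0.29600 ≈ 0.2960 bits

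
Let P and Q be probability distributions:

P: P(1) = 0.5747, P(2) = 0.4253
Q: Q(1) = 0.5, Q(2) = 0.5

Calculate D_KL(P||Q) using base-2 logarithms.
0.0162 bits

D_KL(P||Q) = Σ P(x) log₂(P(x)/Q(x))

Computing term by term:
  P(1)·log₂(P(1)/Q(1)) = 0.5747·log₂(0.5747/0.5) = 0.11545
  P(2)·log₂(P(2)/Q(2)) = 0.4253·log₂(0.4253/0.5) = -0.09929

D_KL(P||Q) = 0.11545 - 0.09929 = 0.01616 ≈ 0.0162 bits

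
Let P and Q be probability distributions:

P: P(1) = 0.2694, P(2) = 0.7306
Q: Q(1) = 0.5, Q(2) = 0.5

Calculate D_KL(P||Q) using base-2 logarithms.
0.1594 bits

D_KL(P||Q) = Σ P(x) log₂(P(x)/Q(x))

Computing term by term:
  P(1)·log₂(P(1)/Q(1)) = 0.2694·log₂(0.2694/0.5) = -0.24035
  P(2)·log₂(P(2)/Q(2)) = 0.7306·log₂(0.7306/0.5) = 0.39975

D_KL(P||Q) = -0.24035 + 0.39975 = 0.15940 ≈ 0.1594 bits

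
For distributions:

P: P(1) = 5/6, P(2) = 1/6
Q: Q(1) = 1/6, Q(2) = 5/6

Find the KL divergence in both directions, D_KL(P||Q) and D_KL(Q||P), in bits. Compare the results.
D_KL(P||Q) = 1.5480 bits, D_KL(Q||P) = 1.5480 bits. The two directions give exactly the same value for this pair.

D_KL(P||Q) = Σ P(x) log₂(P(x)/Q(x))

Computing term by term:
  P(1)·log₂(P(1)/Q(1)) = (5/6)·log₂((5/6)/(1/6)) = 1.93494
  P(2)·log₂(P(2)/Q(2)) = (1/6)·log₂((1/6)/(5/6)) = -0.38699

D_KL(P||Q) = 1.93494 - 0.38699 = 1.54795 ≈ 1.5480 bits

D_KL(Q||P) = Σ Q(x) log₂(Q(x)/P(x))

Computing term by term:
  Q(1)·log₂(Q(1)/P(1)) = (1/6)·log₂((1/6)/(5/6)) = -0.38699
  Q(2)·log₂(Q(2)/P(2)) = (5/6)·log₂((5/6)/(1/6)) = 1.93494

D_KL(Q||P) = -0.38699 + 1.93494 = 1.54795 ≈ 1.5480 bits

These ARE equal here. Q is P with outcomes relabeled (Q(1) = P(2), Q(2) = P(1)) by a relabeling that is its own inverse, so the two sums contain exactly the same terms in a different order. This is a special case — KL divergence is not symmetric in general: D_KL(P||Q) ≠ D_KL(Q||P) for most P, Q.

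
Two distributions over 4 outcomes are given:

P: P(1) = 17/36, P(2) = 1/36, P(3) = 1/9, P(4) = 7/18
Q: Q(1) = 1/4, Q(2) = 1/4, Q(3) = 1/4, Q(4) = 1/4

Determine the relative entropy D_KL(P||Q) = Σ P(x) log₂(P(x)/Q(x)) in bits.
0.4631 bits

D_KL(P||Q) = Σ P(x) log₂(P(x)/Q(x))

Computing term by term:
  P(1)·log₂(P(1)/Q(1)) = (17/36)·log₂((17/36)/(1/4)) = 0.43328
  P(2)·log₂(P(2)/Q(2)) = (1/36)·log₂((1/36)/(1/4)) = -0.08805
  P(3)·log₂(P(3)/Q(3)) = (1/9)·log₂((1/9)/(1/4)) = -0.12999
  P(4)·log₂(P(4)/Q(4)) = (7/18)·log₂((7/18)/(1/4)) = 0.24789

D_KL(P||Q) = 0.43328 - 0.08805 - 0.12999 + 0.24789 = 0.46313 ≈ 0.4631 bits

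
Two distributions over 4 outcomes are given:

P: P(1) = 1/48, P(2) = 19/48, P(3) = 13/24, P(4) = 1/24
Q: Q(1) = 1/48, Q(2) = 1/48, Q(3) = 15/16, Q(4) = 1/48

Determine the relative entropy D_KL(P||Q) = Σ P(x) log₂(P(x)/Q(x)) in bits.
1.2945 bits

D_KL(P||Q) = Σ P(x) log₂(P(x)/Q(x))

Computing term by term:
  P(1)·log₂(P(1)/Q(1)) = (1/48)·log₂((1/48)/(1/48)) = 0.00000
  P(2)·log₂(P(2)/Q(2)) = (19/48)·log₂((19/48)/(1/48)) = 1.68147
  P(3)·log₂(P(3)/Q(3)) = (13/24)·log₂((13/24)/(15/16)) = -0.42868
  P(4)·log₂(P(4)/Q(4)) = (1/24)·log₂((1/24)/(1/48)) = 0.04167

D_KL(P||Q) = 0.00000 + 1.68147 - 0.42868 + 0.04167 = 1.29446 ≈ 1.2945 bits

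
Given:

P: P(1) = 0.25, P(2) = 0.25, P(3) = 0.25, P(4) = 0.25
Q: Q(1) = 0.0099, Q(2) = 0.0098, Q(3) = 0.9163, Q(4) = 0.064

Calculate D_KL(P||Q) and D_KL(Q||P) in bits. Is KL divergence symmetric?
D_KL(P||Q) = 2.3558 bits, D_KL(Q||P) = 1.4993 bits. No, KL divergence is not symmetric.

D_KL(P||Q) = Σ P(x) log₂(P(x)/Q(x))

Computing term by term:
  P(1)·log₂(P(1)/Q(1)) = 0.25·log₂(0.25/0.0099) = 1.16459
  P(2)·log₂(P(2)/Q(2)) = 0.25·log₂(0.25/0.0098) = 1.16825
  P(3)·log₂(P(3)/Q(3)) = 0.25·log₂(0.25/0.9163) = -0.46847
  P(4)·log₂(P(4)/Q(4)) = 0.25·log₂(0.25/0.064) = 0.49145

D_KL(P||Q) = 1.16459 + 1.16825 - 0.46847 + 0.49145 = 2.35582 ≈ 2.3558 bits

D_KL(Q||P) = Σ Q(x) log₂(Q(x)/P(x))

Computing term by term:
  Q(1)·log₂(Q(1)/P(1)) = 0.0099·log₂(0.0099/0.25) = -0.04612
  Q(2)·log₂(Q(2)/P(2)) = 0.0098·log₂(0.0098/0.25) = -0.04580
  Q(3)·log₂(Q(3)/P(3)) = 0.9163·log₂(0.9163/0.25) = 1.71705
  Q(4)·log₂(Q(4)/P(4)) = 0.064·log₂(0.064/0.25) = -0.12581

D_KL(Q||P) = -0.04612 - 0.04580 + 1.71705 - 0.12581 = 1.49932 ≈ 1.4993 bits

These are NOT equal (difference: 0.8565 bits). KL divergence is asymmetric: D_KL(P||Q) ≠ D_KL(Q||P) in general.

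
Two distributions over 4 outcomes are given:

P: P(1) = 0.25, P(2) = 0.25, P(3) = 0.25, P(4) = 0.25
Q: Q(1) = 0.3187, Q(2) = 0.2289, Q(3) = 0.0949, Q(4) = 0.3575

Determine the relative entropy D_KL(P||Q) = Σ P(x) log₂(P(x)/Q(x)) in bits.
0.1646 bits

D_KL(P||Q) = Σ P(x) log₂(P(x)/Q(x))

Computing term by term:
  P(1)·log₂(P(1)/Q(1)) = 0.25·log₂(0.25/0.3187) = -0.08757
  P(2)·log₂(P(2)/Q(2)) = 0.25·log₂(0.25/0.2289) = 0.03180
  P(3)·log₂(P(3)/Q(3)) = 0.25·log₂(0.25/0.0949) = 0.34936
  P(4)·log₂(P(4)/Q(4)) = 0.25·log₂(0.25/0.3575) = -0.12900

D_KL(P||Q) = -0.08757 + 0.03180 + 0.34936 - 0.12900 = 0.16459 ≈ 0.1646 bits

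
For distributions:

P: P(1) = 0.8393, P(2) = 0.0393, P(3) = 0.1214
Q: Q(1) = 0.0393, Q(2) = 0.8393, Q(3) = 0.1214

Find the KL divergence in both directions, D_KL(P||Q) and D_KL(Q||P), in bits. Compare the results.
D_KL(P||Q) = 3.5333 bits, D_KL(Q||P) = 3.5333 bits. The two directions give exactly the same value for this pair.

D_KL(P||Q) = Σ P(x) log₂(P(x)/Q(x))

Computing term by term:
  P(1)·log₂(P(1)/Q(1)) = 0.8393·log₂(0.8393/0.0393) = 3.70684
  P(2)·log₂(P(2)/Q(2)) = 0.0393·log₂(0.0393/0.8393) = -0.17357
  P(3)·log₂(P(3)/Q(3)) = 0.1214·log₂(0.1214/0.1214) = 0.00000

D_KL(P||Q) = 3.70684 - 0.17357 + 0.00000 = 3.53327 ≈ 3.5333 bits

D_KL(Q||P) = Σ Q(x) log₂(Q(x)/P(x))

Computing term by term:
  Q(1)·log₂(Q(1)/P(1)) = 0.0393·log₂(0.0393/0.8393) = -0.17357
  Q(2)·log₂(Q(2)/P(2)) = 0.8393·log₂(0.8393/0.0393) = 3.70684
  Q(3)·log₂(Q(3)/P(3)) = 0.1214·log₂(0.1214/0.1214) = 0.00000

D_KL(Q||P) = -0.17357 + 3.70684 + 0.00000 = 3.53327 ≈ 3.5333 bits

These ARE equal here. Q is P with outcomes relabeled (Q(1) = P(2), Q(2) = P(1)) by a relabeling that is its own inverse, so the two sums contain exactly the same terms in a different order. This is a special case — KL divergence is not symmetric in general: D_KL(P||Q) ≠ D_KL(Q||P) for most P, Q.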